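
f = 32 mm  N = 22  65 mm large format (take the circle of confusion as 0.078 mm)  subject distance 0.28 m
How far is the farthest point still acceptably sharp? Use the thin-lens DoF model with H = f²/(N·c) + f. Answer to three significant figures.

479 mm

Hyperfocal distance H = f²/(N·c) + f = 32²/(22 × 0.078) + 32 = 1024/1.716 + 32 ≈ 628.7 mm ≈ 0.629 m.
Far limit Df = s·(H − f)/(H − s) = 280 × (628.7 − 32) / (628.7 − 280) = 280 × 596.7 / 348.7 ≈ 479.12 mm.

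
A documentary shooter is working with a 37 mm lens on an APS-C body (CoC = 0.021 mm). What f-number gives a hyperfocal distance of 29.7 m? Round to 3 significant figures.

f/2.20

Rearrange H = f²/(N·c) + f for N: N = f² / ((H − f)·c).
N = 37² / ((29700 − 37) × 0.021) = 1369 / 622.9 ≈ 2.20.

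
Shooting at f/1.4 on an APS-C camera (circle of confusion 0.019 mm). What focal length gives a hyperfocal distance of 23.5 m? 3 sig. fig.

From H = f²/(N·c) + f, with f ≪ H: f ≈ √(H·N·c) = √(23500 × 1.4 × 0.019) = √625.10 ≈ 25.00 mm.
The +f correction barely moves this — solving exactly, f² + N·c·f − N·c·H = 0 ⇒ f = (−N·c + √((N·c)² + 4·N·c·H))/2 = (−0.0266 + √2500.4)/2 ≈ 24.989 mm, so f ≈ 25.0 mm.

25.0 mm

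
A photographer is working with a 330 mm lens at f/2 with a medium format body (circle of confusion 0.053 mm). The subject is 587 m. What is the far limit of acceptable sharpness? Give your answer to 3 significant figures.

Hyperfocal distance H = f²/(N·c) + f = 330²/(2 × 0.053) + 330 = 108900/0.106 + 330 ≈ 1027688.5 mm ≈ 1028 m.
Far limit Df = s·(H − f)/(H − s) = 587000 × (1027688.5 − 330) / (1027688.5 − 587000) = 587000 × 1027358.5 / 440688.5 ≈ 1368448 mm ≈ 1370 m.

1370 m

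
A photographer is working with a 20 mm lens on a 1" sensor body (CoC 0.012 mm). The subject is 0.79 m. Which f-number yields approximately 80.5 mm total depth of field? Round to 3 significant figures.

f/2.20

Write h = H − f = f²/(N·c). The thin-lens limits are Dn = s·h/(h + (s−f)) and Df = s·h/(h − (s−f)), so DoF = Df − Dn = 2·s·(s−f)·h / (h² − (s−f)²).
That is a quadratic in h: DoF·h² − 2·s·(s−f)·h − DoF·(s−f)² = 0 ⇒ h = (s−f)·(s + √(s² + DoF²)) / DoF = 770 × (790 + √(790² + 80.5²)) / 80.5 = 770 × (790 + 794.091) / 80.5 ≈ 15152 mm.
Then N = f²/(c·h) = 20² / (0.012 × 15152) = 400 / 181.83 ≈ 2.20.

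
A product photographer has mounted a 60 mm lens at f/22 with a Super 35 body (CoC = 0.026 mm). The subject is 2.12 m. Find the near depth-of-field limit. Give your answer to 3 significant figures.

Hyperfocal distance H = f²/(N·c) + f = 60²/(22 × 0.026) + 60 = 3600/0.572 + 60 ≈ 6353.7 mm ≈ 6.354 m.
Near limit Dn = s·(H − f)/(H + s − 2f) = 2120 × (6353.7 − 60) / (6353.7 + 2120 − 2 × 60) = 2120 × 6293.7 / 8353.7 ≈ 1597.2 mm ≈ 1.60 m.

1.60 m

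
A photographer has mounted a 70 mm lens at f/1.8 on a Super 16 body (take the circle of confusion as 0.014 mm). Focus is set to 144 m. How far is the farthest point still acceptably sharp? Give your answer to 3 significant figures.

Hyperfocal distance H = f²/(N·c) + f = 70²/(1.8 × 0.014) + 70 = 4900/0.0252 + 70 ≈ 194514.4 mm ≈ 194.5 m.
Far limit Df = s·(H − f)/(H − s) = 144000 × (194514.4 − 70) / (194514.4 − 144000) = 144000 × 194444.4 / 50514.4 ≈ 554297 mm ≈ 554 m.

554 m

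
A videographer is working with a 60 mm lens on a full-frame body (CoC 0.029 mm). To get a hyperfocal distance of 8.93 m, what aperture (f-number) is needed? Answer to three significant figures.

Rearrange H = f²/(N·c) + f for N: N = f² / ((H − f)·c).
N = 60² / ((8930 − 60) × 0.029) = 3600 / 257.2 ≈ 14.

f/14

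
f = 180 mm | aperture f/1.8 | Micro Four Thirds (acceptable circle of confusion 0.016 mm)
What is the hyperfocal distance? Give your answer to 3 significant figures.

1130 m

Hyperfocal distance H = f²/(N·c) + f = 180²/(1.8 × 0.016) + 180 = 32400/0.0288 + 180 ≈ 1125180.0 mm ≈ 1130 m.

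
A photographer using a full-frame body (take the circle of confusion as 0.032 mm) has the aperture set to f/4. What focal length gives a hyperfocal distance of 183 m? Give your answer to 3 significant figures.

153 mm

From H = f²/(N·c) + f, with f ≪ H: f ≈ √(H·N·c) = √(183000 × 4 × 0.032) = √23424 ≈ 153.0 mm.
The +f correction barely moves this — solving exactly, f² + N·c·f − N·c·H = 0 ⇒ f = (−N·c + √((N·c)² + 4·N·c·H))/2 = (−0.128 + √93696)/2 ≈ 152.99 mm, so f ≈ 153 mm.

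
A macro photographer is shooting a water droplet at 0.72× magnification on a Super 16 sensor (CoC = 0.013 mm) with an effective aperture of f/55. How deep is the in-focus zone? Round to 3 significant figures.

2.76 mm

At magnification m, DoF ≈ 2·N_eff·c/m² = 2 × 55 × 0.013 / 0.72² = 1.43 / 0.5184 ≈ 2.76 mm.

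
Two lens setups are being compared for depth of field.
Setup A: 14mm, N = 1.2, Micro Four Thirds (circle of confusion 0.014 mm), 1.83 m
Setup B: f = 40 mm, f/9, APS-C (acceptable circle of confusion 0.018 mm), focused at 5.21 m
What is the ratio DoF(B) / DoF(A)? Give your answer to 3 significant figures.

Setup A: H = 14²/(1.2×0.014) + 14 ≈ 11680.7 mm; DoF = Df − Dn = 2167.37 − 1583.51 ≈ 583.86 mm.
Setup B: H = 40²/(9×0.018) + 40 ≈ 9916.5 mm; DoF = Df − Dn = 10933.0 − 3419.8 ≈ 7513.2 mm.
Ratio = 7513.2 / 583.86 ≈ 12.9.

12.9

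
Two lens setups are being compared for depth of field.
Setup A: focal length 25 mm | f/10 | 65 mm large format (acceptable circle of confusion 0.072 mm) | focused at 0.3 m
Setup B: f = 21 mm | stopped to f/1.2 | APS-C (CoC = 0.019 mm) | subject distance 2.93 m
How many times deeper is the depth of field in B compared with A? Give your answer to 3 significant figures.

Setup A: H = 25²/(10×0.072) + 25 ≈ 893.1 mm; DoF = Df − Dn = 439.11 − 227.83 ≈ 211.28 mm.
Setup B: H = 21²/(1.2×0.019) + 21 ≈ 19363.1 mm; DoF = Df − Dn = 3448.67 − 2546.95 ≈ 901.72 mm.
Ratio = 901.72 / 211.28 ≈ 4.27.

4.27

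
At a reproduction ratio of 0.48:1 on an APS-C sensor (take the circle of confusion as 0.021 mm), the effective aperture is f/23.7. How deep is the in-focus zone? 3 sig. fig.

4.32 mm

At magnification m, DoF ≈ 2·N_eff·c/m² = 2 × 23.7 × 0.021 / 0.48² = 0.9954 / 0.2304 ≈ 4.32 mm.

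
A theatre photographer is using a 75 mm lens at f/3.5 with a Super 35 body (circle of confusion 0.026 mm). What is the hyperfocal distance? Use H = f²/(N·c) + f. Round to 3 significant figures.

61.9 m

Hyperfocal distance H = f²/(N·c) + f = 75²/(3.5 × 0.026) + 75 = 5625/0.091 + 75 ≈ 61888.2 mm ≈ 61.9 m.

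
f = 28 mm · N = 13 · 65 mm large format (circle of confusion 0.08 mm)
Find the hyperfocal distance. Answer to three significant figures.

Hyperfocal distance H = f²/(N·c) + f = 28²/(13 × 0.08) + 28 = 784/1.04 + 28 ≈ 781.8 mm ≈ 0.782 m.

0.782 m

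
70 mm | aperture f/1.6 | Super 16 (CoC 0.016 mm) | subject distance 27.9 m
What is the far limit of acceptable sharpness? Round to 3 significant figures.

32.6 m

Hyperfocal distance H = f²/(N·c) + f = 70²/(1.6 × 0.016) + 70 = 4900/0.0256 + 70 ≈ 191476.2 mm ≈ 191.5 m.
Far limit Df = s·(H − f)/(H − s) = 27900 × (191476.2 − 70) / (191476.2 − 27900) = 27900 × 191406.2 / 163576.2 ≈ 32647 mm ≈ 32.6 m.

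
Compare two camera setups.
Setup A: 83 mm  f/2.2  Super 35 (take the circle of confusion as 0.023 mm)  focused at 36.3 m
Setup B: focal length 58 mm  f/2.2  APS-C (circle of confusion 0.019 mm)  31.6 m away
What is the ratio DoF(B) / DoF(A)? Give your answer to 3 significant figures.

1.41

Setup A: H = 83²/(2.2×0.023) + 83 ≈ 136229.2 mm; DoF = Df − Dn = 49456 − 28673 ≈ 20783 mm.
Setup B: H = 58²/(2.2×0.019) + 58 ≈ 80536.5 mm; DoF = Df − Dn = 51968 − 22702 ≈ 29266 mm.
Ratio = 29266 / 20783 ≈ 1.41.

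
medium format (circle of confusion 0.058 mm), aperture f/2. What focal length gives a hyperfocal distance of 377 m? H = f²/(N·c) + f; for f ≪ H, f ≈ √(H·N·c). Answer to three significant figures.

209 mm

From H = f²/(N·c) + f, with f ≪ H: f ≈ √(H·N·c) = √(377000 × 2 × 0.058) = √43732 ≈ 209.1 mm.
The +f correction barely moves this — solving exactly, f² + N·c·f − N·c·H = 0 ⇒ f = (−N·c + √((N·c)² + 4·N·c·H))/2 = (−0.116 + √174928)/2 ≈ 209.06 mm, so f ≈ 209 mm.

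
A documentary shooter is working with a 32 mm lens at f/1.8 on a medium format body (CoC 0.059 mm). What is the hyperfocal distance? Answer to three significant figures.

Hyperfocal distance H = f²/(N·c) + f = 32²/(1.8 × 0.059) + 32 = 1024/0.1062 + 32 ≈ 9674.2 mm ≈ 9.67 m.

9.67 m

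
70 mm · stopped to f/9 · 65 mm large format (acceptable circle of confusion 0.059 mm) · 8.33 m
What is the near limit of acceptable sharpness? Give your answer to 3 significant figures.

4.40 m

Hyperfocal distance H = f²/(N·c) + f = 70²/(9 × 0.059) + 70 = 4900/0.531 + 70 ≈ 9297.9 mm ≈ 9.298 m.
Near limit Dn = s·(H − f)/(H + s − 2f) = 8330 × (9297.9 − 70) / (9297.9 + 8330 − 2 × 70) = 8330 × 9227.9 / 17487.9 ≈ 4395.5 mm ≈ 4.40 m.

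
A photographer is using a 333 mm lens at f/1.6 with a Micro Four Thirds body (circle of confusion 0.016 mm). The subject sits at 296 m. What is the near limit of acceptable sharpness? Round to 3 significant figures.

277 m

Hyperfocal distance H = f²/(N·c) + f = 333²/(1.6 × 0.016) + 333 = 110889/0.0256 + 333 ≈ 4331934.6 mm ≈ 4332 m.
Near limit Dn = s·(H − f)/(H + s − 2f) = 296000 × (4331934.6 − 333) / (4331934.6 + 296000 − 2 × 333) = 296000 × 4331601.6 / 4627268.6 ≈ 277087 mm ≈ 277 m.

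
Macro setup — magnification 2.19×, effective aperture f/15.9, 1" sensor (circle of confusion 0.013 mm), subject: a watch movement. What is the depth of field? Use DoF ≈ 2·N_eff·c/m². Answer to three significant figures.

0.0862 mm

At magnification m, DoF ≈ 2·N_eff·c/m² = 2 × 15.9 × 0.013 / 2.19² = 0.4134 / 4.796 ≈ 0.0862 mm.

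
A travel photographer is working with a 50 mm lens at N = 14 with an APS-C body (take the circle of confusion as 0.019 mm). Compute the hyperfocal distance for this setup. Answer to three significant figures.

Hyperfocal distance H = f²/(N·c) + f = 50²/(14 × 0.019) + 50 = 2500/0.266 + 50 ≈ 9448.5 mm ≈ 9.45 m.

9.45 m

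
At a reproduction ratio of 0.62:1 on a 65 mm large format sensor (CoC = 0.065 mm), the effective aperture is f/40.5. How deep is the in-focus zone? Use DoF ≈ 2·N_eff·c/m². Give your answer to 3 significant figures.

13.7 mm

At magnification m, DoF ≈ 2·N_eff·c/m² = 2 × 40.5 × 0.065 / 0.62² = 5.265 / 0.3844 ≈ 13.7 mm.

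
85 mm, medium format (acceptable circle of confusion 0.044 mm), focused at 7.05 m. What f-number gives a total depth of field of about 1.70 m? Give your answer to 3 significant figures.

Write h = H − f = f²/(N·c). The thin-lens limits are Dn = s·h/(h + (s−f)) and Df = s·h/(h − (s−f)), so DoF = Df − Dn = 2·s·(s−f)·h / (h² − (s−f)²).
That is a quadratic in h: DoF·h² − 2·s·(s−f)·h − DoF·(s−f)² = 0 ⇒ h = (s−f)·(s + √(s² + DoF²)) / DoF = 6965 × (7050 + √(7050² + 1700²)) / 1700 = 6965 × (7050 + 7252.07) / 1700 ≈ 58596 mm.
Then N = f²/(c·h) = 85² / (0.044 × 58596) = 7225 / 2578.2 ≈ 2.80.

f/2.80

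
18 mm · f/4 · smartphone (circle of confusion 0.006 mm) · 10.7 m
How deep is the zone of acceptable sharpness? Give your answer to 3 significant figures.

Hyperfocal distance H = f²/(N·c) + f = 18²/(4 × 0.006) + 18 = 324/0.024 + 18 ≈ 13518.0 mm ≈ 13.52 m.
Near limit Dn = s·(H − f)/(H + s − 2f) = 10700 × (13518.0 − 18) / (13518.0 + 10700 − 2 × 18) = 10700 × 13500.0 / 24182.0 ≈ 5973 mm.
Far limit Df = s·(H − f)/(H − s) = 10700 × (13518.0 − 18) / (13518.0 − 10700) = 10700 × 13500.0 / 2818.0 ≈ 51260 mm.
Depth of field = Df − Dn = 51260 − 5973 ≈ 45287 mm ≈ 45.3 m.

45.3 m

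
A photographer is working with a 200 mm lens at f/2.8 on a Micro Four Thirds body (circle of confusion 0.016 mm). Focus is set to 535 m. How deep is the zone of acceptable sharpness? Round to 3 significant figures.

999 m

Hyperfocal distance H = f²/(N·c) + f = 200²/(2.8 × 0.016) + 200 = 40000/0.0448 + 200 ≈ 893057.1 mm ≈ 893.1 m.
Near limit Dn = s·(H − f)/(H + s − 2f) = 535000 × (893057.1 − 200) / (893057.1 + 535000 − 2 × 200) = 535000 × 892857.1 / 1427657.1 ≈ 334589 mm.
Far limit Df = s·(H − f)/(H − s) = 535000 × (893057.1 − 200) / (893057.1 − 535000) = 535000 × 892857.1 / 358057.1 ≈ 1334085 mm.
Depth of field = Df − Dn = 1334085 − 334589 ≈ 999496 mm ≈ 999 m.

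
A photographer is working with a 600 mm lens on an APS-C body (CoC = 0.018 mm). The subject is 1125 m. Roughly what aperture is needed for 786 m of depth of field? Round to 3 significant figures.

f/5.60

Write h = H − f = f²/(N·c). The thin-lens limits are Dn = s·h/(h + (s−f)) and Df = s·h/(h − (s−f)), so DoF = Df − Dn = 2·s·(s−f)·h / (h² − (s−f)²).
That is a quadratic in h: DoF·h² − 2·s·(s−f)·h − DoF·(s−f)² = 0 ⇒ h = (s−f)·(s + √(s² + DoF²)) / DoF = 1124400 × (1125000 + √(1125000² + 786000²)) / 786000 = 1124400 × (1125000 + 1372378) / 786000 ≈ 3572585 mm.
Then N = f²/(c·h) = 600² / (0.018 × 3572585) = 360000 / 64307 ≈ 5.60.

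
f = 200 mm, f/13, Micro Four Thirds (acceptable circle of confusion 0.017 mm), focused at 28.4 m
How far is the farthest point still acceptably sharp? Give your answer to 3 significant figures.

33.6 m

Hyperfocal distance H = f²/(N·c) + f = 200²/(13 × 0.017) + 200 = 40000/0.221 + 200 ≈ 181195.5 mm ≈ 181.2 m.
Far limit Df = s·(H − f)/(H − s) = 28400 × (181195.5 − 200) / (181195.5 − 28400) = 28400 × 180995.5 / 152795.5 ≈ 33642 mm ≈ 33.6 m.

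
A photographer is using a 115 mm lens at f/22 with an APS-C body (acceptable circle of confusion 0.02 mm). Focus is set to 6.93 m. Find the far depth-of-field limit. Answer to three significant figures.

8.96 m

Hyperfocal distance H = f²/(N·c) + f = 115²/(22 × 0.02) + 115 = 13225/0.44 + 115 ≈ 30171.8 mm ≈ 30.17 m.
Far limit Df = s·(H − f)/(H − s) = 6930 × (30171.8 − 115) / (30171.8 − 6930) = 6930 × 30056.8 / 23241.8 ≈ 8962.0 mm ≈ 8.96 m.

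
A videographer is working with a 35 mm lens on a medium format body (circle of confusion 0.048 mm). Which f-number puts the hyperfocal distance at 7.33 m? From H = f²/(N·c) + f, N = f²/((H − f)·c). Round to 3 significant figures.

f/3.50

Rearrange H = f²/(N·c) + f for N: N = f² / ((H − f)·c).
N = 35² / ((7330 − 35) × 0.048) = 1225 / 350.2 ≈ 3.50.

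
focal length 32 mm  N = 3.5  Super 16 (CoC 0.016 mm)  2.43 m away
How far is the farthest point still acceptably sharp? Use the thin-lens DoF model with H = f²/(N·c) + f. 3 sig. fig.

2.80 m

Hyperfocal distance H = f²/(N·c) + f = 32²/(3.5 × 0.016) + 32 = 1024/0.056 + 32 ≈ 18317.7 mm ≈ 18.32 m.
Far limit Df = s·(H − f)/(H − s) = 2430 × (18317.7 − 32) / (18317.7 − 2430) = 2430 × 18285.7 / 15887.7 ≈ 2796.8 mm ≈ 2.80 m.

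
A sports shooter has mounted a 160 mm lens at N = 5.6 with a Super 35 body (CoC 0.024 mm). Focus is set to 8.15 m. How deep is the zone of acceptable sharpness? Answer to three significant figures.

Hyperfocal distance H = f²/(N·c) + f = 160²/(5.6 × 0.024) + 160 = 25600/0.1344 + 160 ≈ 190636.2 mm ≈ 190.6 m.
Near limit Dn = s·(H − f)/(H + s − 2f) = 8150 × (190636.2 − 160) / (190636.2 + 8150 − 2 × 160) = 8150 × 190476.2 / 198466.2 ≈ 7821.89 mm.
Far limit Df = s·(H − f)/(H − s) = 8150 × (190636.2 − 160) / (190636.2 − 8150) = 8150 × 190476.2 / 182486.2 ≈ 8506.84 mm.
Depth of field = Df − Dn = 8506.84 − 7821.89 ≈ 684.95 mm ≈ 0.685 m.

0.685 m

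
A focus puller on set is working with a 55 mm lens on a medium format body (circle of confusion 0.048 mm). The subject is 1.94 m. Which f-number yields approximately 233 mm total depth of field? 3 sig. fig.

f/2.00

Write h = H − f = f²/(N·c). The thin-lens limits are Dn = s·h/(h + (s−f)) and Df = s·h/(h − (s−f)), so DoF = Df − Dn = 2·s·(s−f)·h / (h² − (s−f)²).
That is a quadratic in h: DoF·h² − 2·s·(s−f)·h − DoF·(s−f)² = 0 ⇒ h = (s−f)·(s + √(s² + DoF²)) / DoF = 1885 × (1940 + √(1940² + 233²)) / 233 = 1885 × (1940 + 1953.94) / 233 ≈ 31502 mm.
Then N = f²/(c·h) = 55² / (0.048 × 31502) = 3025 / 1512.1 ≈ 2.00.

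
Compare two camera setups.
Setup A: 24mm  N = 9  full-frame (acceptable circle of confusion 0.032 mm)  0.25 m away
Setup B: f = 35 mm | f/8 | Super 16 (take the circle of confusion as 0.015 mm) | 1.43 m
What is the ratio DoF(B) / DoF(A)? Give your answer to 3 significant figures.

6.96

Setup A: H = 24²/(9×0.032) + 24 ≈ 2024.0 mm; DoF = Df − Dn = 281.849 − 224.618 ≈ 57.231 mm.
Setup B: H = 35²/(8×0.015) + 35 ≈ 10243.3 mm; DoF = Df − Dn = 1656.34 − 1258.08 ≈ 398.26 mm.
Ratio = 398.26 / 57.231 ≈ 6.96.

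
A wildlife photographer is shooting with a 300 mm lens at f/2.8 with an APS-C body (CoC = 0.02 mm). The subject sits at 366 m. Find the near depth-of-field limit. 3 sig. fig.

Hyperfocal distance H = f²/(N·c) + f = 300²/(2.8 × 0.02) + 300 = 90000/0.056 + 300 ≈ 1607442.9 mm ≈ 1607 m.
Near limit Dn = s·(H − f)/(H + s − 2f) = 366000 × (1607442.9 − 300) / (1607442.9 + 366000 − 2 × 300) = 366000 × 1607142.9 / 1972842.9 ≈ 298156 mm ≈ 298 m.

298 m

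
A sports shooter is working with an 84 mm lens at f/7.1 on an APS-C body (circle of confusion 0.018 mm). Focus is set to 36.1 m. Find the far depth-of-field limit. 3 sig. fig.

104 m

Hyperfocal distance H = f²/(N·c) + f = 84²/(7.1 × 0.018) + 84 = 7056/0.1278 + 84 ≈ 55295.3 mm ≈ 55.30 m.
Far limit Df = s·(H − f)/(H − s) = 36100 × (55295.3 − 84) / (55295.3 − 36100) = 36100 × 55211.3 / 19195.3 ≈ 103834 mm ≈ 104 m.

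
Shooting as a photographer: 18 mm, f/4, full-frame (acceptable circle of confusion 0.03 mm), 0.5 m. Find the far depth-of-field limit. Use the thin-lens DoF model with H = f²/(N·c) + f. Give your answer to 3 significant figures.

Hyperfocal distance H = f²/(N·c) + f = 18²/(4 × 0.03) + 18 = 324/0.12 + 18 ≈ 2718.0 mm ≈ 2.718 m.
Far limit Df = s·(H − f)/(H − s) = 500 × (2718.0 − 18) / (2718.0 − 500) = 500 × 2700.0 / 2218.0 ≈ 608.66 mm ≈ 0.609 m.

0.609 m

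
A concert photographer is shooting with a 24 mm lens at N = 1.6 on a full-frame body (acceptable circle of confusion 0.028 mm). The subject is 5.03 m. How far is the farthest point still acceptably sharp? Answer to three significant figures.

8.24 m

Hyperfocal distance H = f²/(N·c) + f = 24²/(1.6 × 0.028) + 24 = 576/0.0448 + 24 ≈ 12881.1 mm ≈ 12.88 m.
Far limit Df = s·(H − f)/(H − s) = 5030 × (12881.1 − 24) / (12881.1 − 5030) = 5030 × 12857.1 / 7851.1 ≈ 8237.2 mm ≈ 8.24 m.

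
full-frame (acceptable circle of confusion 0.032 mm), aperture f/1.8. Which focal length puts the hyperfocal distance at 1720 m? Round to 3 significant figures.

From H = f²/(N·c) + f, with f ≪ H: f ≈ √(H·N·c) = √(1720000 × 1.8 × 0.032) = √99072 ≈ 314.8 mm.
The +f correction barely moves this — solving exactly, f² + N·c·f − N·c·H = 0 ⇒ f = (−N·c + √((N·c)² + 4·N·c·H))/2 = (−0.0576 + √396288)/2 ≈ 314.73 mm, so f ≈ 315 mm.

315 mm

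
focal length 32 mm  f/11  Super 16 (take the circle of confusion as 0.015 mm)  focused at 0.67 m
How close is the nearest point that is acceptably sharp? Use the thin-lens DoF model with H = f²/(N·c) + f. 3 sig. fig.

0.608 m

Hyperfocal distance H = f²/(N·c) + f = 32²/(11 × 0.015) + 32 = 1024/0.165 + 32 ≈ 6238.1 mm ≈ 6.238 m.
Near limit Dn = s·(H − f)/(H + s − 2f) = 670 × (6238.1 − 32) / (6238.1 + 670 − 2 × 32) = 670 × 6206.1 / 6844.1 ≈ 607.54 mm ≈ 0.608 m.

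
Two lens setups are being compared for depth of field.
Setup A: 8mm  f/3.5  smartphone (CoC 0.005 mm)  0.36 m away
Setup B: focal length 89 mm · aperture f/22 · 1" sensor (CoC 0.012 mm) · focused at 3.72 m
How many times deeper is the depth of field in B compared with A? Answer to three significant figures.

13.1

Setup A: H = 8²/(3.5×0.005) + 8 ≈ 3665.1 mm; DoF = Df − Dn = 398.340 − 328.392 ≈ 69.948 mm.
Setup B: H = 89²/(22×0.012) + 89 ≈ 30092.8 mm; DoF = Df − Dn = 4232.17 − 3318.41 ≈ 913.76 mm.
Ratio = 913.76 / 69.948 ≈ 13.1.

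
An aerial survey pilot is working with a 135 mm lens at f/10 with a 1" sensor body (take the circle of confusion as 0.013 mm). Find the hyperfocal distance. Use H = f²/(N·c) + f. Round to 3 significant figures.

Hyperfocal distance H = f²/(N·c) + f = 135²/(10 × 0.013) + 135 = 18225/0.13 + 135 ≈ 140327.3 mm ≈ 140 m.

140 m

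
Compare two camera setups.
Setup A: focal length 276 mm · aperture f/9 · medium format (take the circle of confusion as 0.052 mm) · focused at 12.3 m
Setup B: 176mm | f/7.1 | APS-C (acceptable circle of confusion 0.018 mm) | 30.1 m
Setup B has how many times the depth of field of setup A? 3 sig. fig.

4.13

Setup A: H = 276²/(9×0.052) + 276 ≈ 163045.2 mm; DoF = Df − Dn = 13281.1 − 11453.9 ≈ 1827.2 mm.
Setup B: H = 176²/(7.1×0.018) + 176 ≈ 242554.7 mm; DoF = Df − Dn = 34339.6 − 26792.2 ≈ 7547.4 mm.
Ratio = 7547.4 / 1827.2 ≈ 4.13.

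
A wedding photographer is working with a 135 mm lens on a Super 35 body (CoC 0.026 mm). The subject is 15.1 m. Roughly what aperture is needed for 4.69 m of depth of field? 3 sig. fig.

Write h = H − f = f²/(N·c). The thin-lens limits are Dn = s·h/(h + (s−f)) and Df = s·h/(h − (s−f)), so DoF = Df − Dn = 2·s·(s−f)·h / (h² − (s−f)²).
That is a quadratic in h: DoF·h² − 2·s·(s−f)·h − DoF·(s−f)² = 0 ⇒ h = (s−f)·(s + √(s² + DoF²)) / DoF = 14965 × (15100 + √(15100² + 4690²)) / 4690 = 14965 × (15100 + 15811.6) / 4690 ≈ 98634 mm.
Then N = f²/(c·h) = 135² / (0.026 × 98634) = 18225 / 2564.5 ≈ 7.11.

f/7.11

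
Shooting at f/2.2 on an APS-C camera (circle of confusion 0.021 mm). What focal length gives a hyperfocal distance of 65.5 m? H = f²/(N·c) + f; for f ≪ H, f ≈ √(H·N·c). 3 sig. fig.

From H = f²/(N·c) + f, with f ≪ H: f ≈ √(H·N·c) = √(65500 × 2.2 × 0.021) = √3026.1 ≈ 55.01 mm.
The +f correction barely moves this — solving exactly, f² + N·c·f − N·c·H = 0 ⇒ f = (−N·c + √((N·c)² + 4·N·c·H))/2 = (−0.0462 + √12104)/2 ≈ 54.987 mm, so f ≈ 55.0 mm.

55.0 mm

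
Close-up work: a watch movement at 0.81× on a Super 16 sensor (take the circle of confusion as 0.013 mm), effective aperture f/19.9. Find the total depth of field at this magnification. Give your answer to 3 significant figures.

0.789 mm

At magnification m, DoF ≈ 2·N_eff·c/m² = 2 × 19.9 × 0.013 / 0.81² = 0.5174 / 0.6561 ≈ 0.789 mm.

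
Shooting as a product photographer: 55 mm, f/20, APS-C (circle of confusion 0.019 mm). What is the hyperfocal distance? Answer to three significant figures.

8.02 m

Hyperfocal distance H = f²/(N·c) + f = 55²/(20 × 0.019) + 55 = 3025/0.38 + 55 ≈ 8015.5 mm ≈ 8.02 m.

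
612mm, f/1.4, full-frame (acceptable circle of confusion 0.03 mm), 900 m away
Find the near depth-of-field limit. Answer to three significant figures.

818 m

Hyperfocal distance H = f²/(N·c) + f = 612²/(1.4 × 0.03) + 612 = 374544/0.042 + 612 ≈ 8918326.3 mm ≈ 8918 m.
Near limit Dn = s·(H − f)/(H + s − 2f) = 900000 × (8918326.3 − 612) / (8918326.3 + 900000 − 2 × 612) = 900000 × 8917714.3 / 9817102.3 ≈ 817547 mm ≈ 818 m.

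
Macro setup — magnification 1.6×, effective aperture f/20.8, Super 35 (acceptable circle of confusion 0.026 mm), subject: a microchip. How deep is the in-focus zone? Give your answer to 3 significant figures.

0.422 mm

At magnification m, DoF ≈ 2·N_eff·c/m² = 2 × 20.8 × 0.026 / 1.6² = 1.082 / 2.56 ≈ 0.422 mm.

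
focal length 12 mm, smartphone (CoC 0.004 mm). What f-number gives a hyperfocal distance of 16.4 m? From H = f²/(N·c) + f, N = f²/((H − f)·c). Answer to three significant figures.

f/2.20

Rearrange H = f²/(N·c) + f for N: N = f² / ((H − f)·c).
N = 12² / ((16400 − 12) × 0.004) = 144 / 65.55 ≈ 2.20.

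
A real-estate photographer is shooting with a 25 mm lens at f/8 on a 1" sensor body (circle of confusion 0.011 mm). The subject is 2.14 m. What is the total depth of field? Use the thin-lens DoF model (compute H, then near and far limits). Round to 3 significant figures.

1.40 m

Hyperfocal distance H = f²/(N·c) + f = 25²/(8 × 0.011) + 25 = 625/0.088 + 25 ≈ 7127.3 mm ≈ 7.127 m.
Near limit Dn = s·(H − f)/(H + s − 2f) = 2140 × (7127.3 − 25) / (7127.3 + 2140 − 2 × 25) = 2140 × 7102.3 / 9217.3 ≈ 1649.0 mm.
Far limit Df = s·(H − f)/(H − s) = 2140 × (7127.3 − 25) / (7127.3 − 2140) = 2140 × 7102.3 / 4987.3 ≈ 3047.5 mm.
Depth of field = Df − Dn = 3047.5 − 1649.0 ≈ 1398.5 mm ≈ 1.40 m.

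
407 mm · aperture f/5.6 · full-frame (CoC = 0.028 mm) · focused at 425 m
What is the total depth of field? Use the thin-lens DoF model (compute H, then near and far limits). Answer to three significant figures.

407 m

Hyperfocal distance H = f²/(N·c) + f = 407²/(5.6 × 0.028) + 407 = 165649/0.1568 + 407 ≈ 1056841.9 mm ≈ 1057 m.
Near limit Dn = s·(H − f)/(H + s − 2f) = 425000 × (1056841.9 − 407) / (1056841.9 + 425000 − 2 × 407) = 425000 × 1056434.9 / 1481027.9 ≈ 303158 mm.
Far limit Df = s·(H − f)/(H − s) = 425000 × (1056841.9 − 407) / (1056841.9 − 425000) = 425000 × 1056434.9 / 631841.9 ≈ 710597 mm.
Depth of field = Df − Dn = 710597 − 303158 ≈ 407439 mm ≈ 407 m.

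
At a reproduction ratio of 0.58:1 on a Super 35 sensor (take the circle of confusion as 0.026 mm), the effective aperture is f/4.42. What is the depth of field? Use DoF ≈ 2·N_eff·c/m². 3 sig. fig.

0.683 mm

At magnification m, DoF ≈ 2·N_eff·c/m² = 2 × 4.42 × 0.026 / 0.58² = 0.2298 / 0.3364 ≈ 0.683 mm.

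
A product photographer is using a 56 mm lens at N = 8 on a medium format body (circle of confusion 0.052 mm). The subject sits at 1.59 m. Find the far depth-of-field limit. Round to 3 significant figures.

2.00 m

Hyperfocal distance H = f²/(N·c) + f = 56²/(8 × 0.052) + 56 = 3136/0.416 + 56 ≈ 7594.5 mm ≈ 7.594 m.
Far limit Df = s·(H − f)/(H − s) = 1590 × (7594.5 − 56) / (7594.5 − 1590) = 1590 × 7538.5 / 6004.5 ≈ 1996.2 mm ≈ 2.00 m.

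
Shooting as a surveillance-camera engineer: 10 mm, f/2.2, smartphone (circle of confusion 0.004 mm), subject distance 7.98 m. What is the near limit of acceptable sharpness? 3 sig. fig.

Hyperfocal distance H = f²/(N·c) + f = 10²/(2.2 × 0.004) + 10 = 100/0.0088 + 10 ≈ 11373.6 mm ≈ 11.37 m.
Near limit Dn = s·(H − f)/(H + s − 2f) = 7980 × (11373.6 − 10) / (11373.6 + 7980 − 2 × 10) = 7980 × 11363.6 / 19333.6 ≈ 4690.4 mm ≈ 4.69 m.

4.69 m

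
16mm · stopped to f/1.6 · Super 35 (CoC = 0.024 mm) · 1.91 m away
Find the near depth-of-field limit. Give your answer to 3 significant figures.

Hyperfocal distance H = f²/(N·c) + f = 16²/(1.6 × 0.024) + 16 = 256/0.0384 + 16 ≈ 6682.7 mm ≈ 6.683 m.
Near limit Dn = s·(H − f)/(H + s − 2f) = 1910 × (6682.7 − 16) / (6682.7 + 1910 − 2 × 16) = 1910 × 6666.7 / 8560.7 ≈ 1487.4 mm ≈ 1.49 m.

1.49 m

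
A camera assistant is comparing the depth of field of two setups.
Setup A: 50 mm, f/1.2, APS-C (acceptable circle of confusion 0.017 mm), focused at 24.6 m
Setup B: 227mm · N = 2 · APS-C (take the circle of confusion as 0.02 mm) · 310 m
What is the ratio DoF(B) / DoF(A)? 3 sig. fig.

15.4

Setup A: H = 50²/(1.2×0.017) + 50 ≈ 122599.0 mm; DoF = Df − Dn = 30763 − 20494 ≈ 10269 mm.
Setup B: H = 227²/(2×0.02) + 227 ≈ 1288452.0 mm; DoF = Df − Dn = 408144 − 249906 ≈ 158238 mm.
Ratio = 158238 / 10269 ≈ 15.4.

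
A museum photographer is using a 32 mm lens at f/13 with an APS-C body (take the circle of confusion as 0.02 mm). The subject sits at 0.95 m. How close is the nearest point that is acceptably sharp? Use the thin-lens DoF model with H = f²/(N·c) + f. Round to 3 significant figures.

0.770 m

Hyperfocal distance H = f²/(N·c) + f = 32²/(13 × 0.02) + 32 = 1024/0.26 + 32 ≈ 3970.5 mm ≈ 3.970 m.
Near limit Dn = s·(H − f)/(H + s − 2f) = 950 × (3970.5 − 32) / (3970.5 + 950 − 2 × 32) = 950 × 3938.5 / 4856.5 ≈ 770.42 mm ≈ 0.770 m.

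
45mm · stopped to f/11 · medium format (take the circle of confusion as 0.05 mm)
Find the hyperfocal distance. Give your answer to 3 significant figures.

Hyperfocal distance H = f²/(N·c) + f = 45²/(11 × 0.05) + 45 = 2025/0.55 + 45 ≈ 3726.8 mm ≈ 3.73 m.

3.73 m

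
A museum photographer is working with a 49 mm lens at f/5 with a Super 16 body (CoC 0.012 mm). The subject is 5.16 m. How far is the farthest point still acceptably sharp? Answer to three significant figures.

5.92 m

Hyperfocal distance H = f²/(N·c) + f = 49²/(5 × 0.012) + 49 = 2401/0.06 + 49 ≈ 40065.7 mm ≈ 40.07 m.
Far limit Df = s·(H − f)/(H − s) = 5160 × (40065.7 − 49) / (40065.7 − 5160) = 5160 × 40016.7 / 34905.7 ≈ 5915.5 mm ≈ 5.92 m.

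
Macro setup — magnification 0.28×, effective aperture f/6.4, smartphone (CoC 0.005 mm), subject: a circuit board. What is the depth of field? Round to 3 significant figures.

At magnification m, DoF ≈ 2·N_eff·c/m² = 2 × 6.4 × 0.005 / 0.28² = 0.064 / 0.0784 ≈ 0.816 mm.

0.816 mm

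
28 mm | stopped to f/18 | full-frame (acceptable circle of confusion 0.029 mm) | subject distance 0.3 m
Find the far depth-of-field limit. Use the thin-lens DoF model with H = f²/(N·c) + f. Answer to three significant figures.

Hyperfocal distance H = f²/(N·c) + f = 28²/(18 × 0.029) + 28 = 784/0.522 + 28 ≈ 1529.9 mm ≈ 1.530 m.
Far limit Df = s·(H − f)/(H − s) = 300 × (1529.9 − 28) / (1529.9 − 300) = 300 × 1501.9 / 1229.9 ≈ 366.35 mm.

366 mm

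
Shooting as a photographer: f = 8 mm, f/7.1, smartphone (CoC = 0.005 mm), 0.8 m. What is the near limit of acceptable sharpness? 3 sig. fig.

Hyperfocal distance H = f²/(N·c) + f = 8²/(7.1 × 0.005) + 8 = 64/0.0355 + 8 ≈ 1810.8 mm ≈ 1.811 m.
Near limit Dn = s·(H − f)/(H + s − 2f) = 800 × (1810.8 − 8) / (1810.8 + 800 − 2 × 8) = 800 × 1802.8 / 2594.8 ≈ 555.82 mm ≈ 0.556 m.

0.556 m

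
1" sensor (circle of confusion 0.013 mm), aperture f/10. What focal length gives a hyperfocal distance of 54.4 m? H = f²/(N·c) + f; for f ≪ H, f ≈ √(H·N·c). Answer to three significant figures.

84.0 mm

From H = f²/(N·c) + f, with f ≪ H: f ≈ √(H·N·c) = √(54400 × 10 × 0.013) = √7072.0 ≈ 84.10 mm.
Exact: f² + N·c·f − N·c·H = 0 ⇒ f = (−N·c + √((N·c)² + 4·N·c·H))/2 = (−0.13 + √28288)/2 ≈ 84.030 mm ≈ 84.0 mm.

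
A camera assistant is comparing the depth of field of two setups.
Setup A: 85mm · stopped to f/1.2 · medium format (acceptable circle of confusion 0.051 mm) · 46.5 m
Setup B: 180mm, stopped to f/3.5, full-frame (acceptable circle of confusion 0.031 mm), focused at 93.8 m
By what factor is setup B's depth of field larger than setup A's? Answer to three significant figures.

1.51

Setup A: H = 85²/(1.2×0.051) + 85 ≈ 118140.6 mm; DoF = Df − Dn = 76627 − 33377 ≈ 43250 mm.
Setup B: H = 180²/(3.5×0.031) + 180 ≈ 298797.5 mm; DoF = Df − Dn = 136637 − 71412 ≈ 65225 mm.
Ratio = 65225 / 43250 ≈ 1.51.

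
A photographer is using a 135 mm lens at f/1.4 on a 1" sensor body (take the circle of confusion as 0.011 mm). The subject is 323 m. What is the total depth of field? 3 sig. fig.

190 m

Hyperfocal distance H = f²/(N·c) + f = 135²/(1.4 × 0.011) + 135 = 18225/0.0154 + 135 ≈ 1183576.6 mm ≈ 1184 m.
Near limit Dn = s·(H − f)/(H + s − 2f) = 323000 × (1183576.6 − 135) / (1183576.6 + 323000 − 2 × 135) = 323000 × 1183441.6 / 1506306.6 ≈ 253767 mm.
Far limit Df = s·(H − f)/(H − s) = 323000 × (1183576.6 − 135) / (1183576.6 − 323000) = 323000 × 1183441.6 / 860576.6 ≈ 444181 mm.
Depth of field = Df − Dn = 444181 − 253767 ≈ 190414 mm ≈ 190 m.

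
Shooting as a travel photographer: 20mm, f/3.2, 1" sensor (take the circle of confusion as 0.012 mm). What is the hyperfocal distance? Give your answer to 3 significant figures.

Hyperfocal distance H = f²/(N·c) + f = 20²/(3.2 × 0.012) + 20 = 400/0.0384 + 20 ≈ 10436.7 mm ≈ 10.4 m.

10.4 m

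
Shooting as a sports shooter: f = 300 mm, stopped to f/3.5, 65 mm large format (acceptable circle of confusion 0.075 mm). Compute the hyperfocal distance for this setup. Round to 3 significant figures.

Hyperfocal distance H = f²/(N·c) + f = 300²/(3.5 × 0.075) + 300 = 90000/0.2625 + 300 ≈ 343157.1 mm ≈ 343 m.

343 m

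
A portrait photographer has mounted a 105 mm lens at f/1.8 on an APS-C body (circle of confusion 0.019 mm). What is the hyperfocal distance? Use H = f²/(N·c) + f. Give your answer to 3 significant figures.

322 m

Hyperfocal distance H = f²/(N·c) + f = 105²/(1.8 × 0.019) + 105 = 11025/0.0342 + 105 ≈ 322473.4 mm ≈ 322 m.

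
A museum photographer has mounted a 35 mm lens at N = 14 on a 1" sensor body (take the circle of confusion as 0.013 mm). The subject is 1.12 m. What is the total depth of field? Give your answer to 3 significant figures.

371 mm

Hyperfocal distance H = f²/(N·c) + f = 35²/(14 × 0.013) + 35 = 1225/0.182 + 35 ≈ 6765.8 mm ≈ 6.766 m.
Near limit Dn = s·(H − f)/(H + s − 2f) = 1120 × (6765.8 − 35) / (6765.8 + 1120 − 2 × 35) = 1120 × 6730.8 / 7815.8 ≈ 964.52 mm.
Far limit Df = s·(H − f)/(H − s) = 1120 × (6765.8 − 35) / (6765.8 − 1120) = 1120 × 6730.8 / 5645.8 ≈ 1335.24 mm.
Depth of field = Df − Dn = 1335.24 − 964.52 ≈ 370.72 mm.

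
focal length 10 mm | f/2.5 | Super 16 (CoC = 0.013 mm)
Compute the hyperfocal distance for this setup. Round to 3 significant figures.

Hyperfocal distance H = f²/(N·c) + f = 10²/(2.5 × 0.013) + 10 = 100/0.0325 + 10 ≈ 3086.9 mm ≈ 3.09 m.

3.09 m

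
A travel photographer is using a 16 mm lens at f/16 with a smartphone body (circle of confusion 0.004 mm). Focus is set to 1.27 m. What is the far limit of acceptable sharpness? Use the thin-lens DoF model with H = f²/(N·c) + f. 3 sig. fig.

1.85 m

Hyperfocal distance H = f²/(N·c) + f = 16²/(16 × 0.004) + 16 = 256/0.064 + 16 ≈ 4016.0 mm ≈ 4.016 m.
Far limit Df = s·(H − f)/(H − s) = 1270 × (4016.0 − 16) / (4016.0 − 1270) = 1270 × 4000.0 / 2746.0 ≈ 1850.0 mm ≈ 1.85 m.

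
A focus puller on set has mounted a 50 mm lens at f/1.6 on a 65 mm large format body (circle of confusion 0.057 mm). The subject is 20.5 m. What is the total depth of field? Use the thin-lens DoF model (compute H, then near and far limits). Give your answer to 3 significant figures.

69.0 m

Hyperfocal distance H = f²/(N·c) + f = 50²/(1.6 × 0.057) + 50 = 2500/0.0912 + 50 ≈ 27462.3 mm ≈ 27.46 m.
Near limit Dn = s·(H − f)/(H + s − 2f) = 20500 × (27462.3 − 50) / (27462.3 + 20500 − 2 × 50) = 20500 × 27412.3 / 47862.3 ≈ 11741 mm.
Far limit Df = s·(H − f)/(H − s) = 20500 × (27462.3 − 50) / (27462.3 − 20500) = 20500 × 27412.3 / 6962.3 ≈ 80714 mm.
Depth of field = Df − Dn = 80714 − 11741 ≈ 68973 mm ≈ 69.0 m.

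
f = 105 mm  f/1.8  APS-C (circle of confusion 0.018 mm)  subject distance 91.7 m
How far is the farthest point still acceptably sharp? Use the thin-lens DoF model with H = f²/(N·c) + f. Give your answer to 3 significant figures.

Hyperfocal distance H = f²/(N·c) + f = 105²/(1.8 × 0.018) + 105 = 11025/0.0324 + 105 ≈ 340382.8 mm ≈ 340.4 m.
Far limit Df = s·(H − f)/(H − s) = 91700 × (340382.8 − 105) / (340382.8 − 91700) = 91700 × 340277.8 / 248682.8 ≈ 125475 mm ≈ 125 m.

125 m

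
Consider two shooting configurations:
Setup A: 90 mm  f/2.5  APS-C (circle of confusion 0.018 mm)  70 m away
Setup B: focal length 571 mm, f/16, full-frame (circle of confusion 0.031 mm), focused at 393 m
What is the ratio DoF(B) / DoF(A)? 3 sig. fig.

11.4

Setup A: H = 90²/(2.5×0.018) + 90 ≈ 180090.0 mm; DoF = Df − Dn = 114452 − 50418 ≈ 64034 mm.
Setup B: H = 571²/(16×0.031) + 571 ≈ 657911.7 mm; DoF = Df − Dn = 975174 − 246087 ≈ 729087 mm.
Ratio = 729087 / 64034 ≈ 11.4.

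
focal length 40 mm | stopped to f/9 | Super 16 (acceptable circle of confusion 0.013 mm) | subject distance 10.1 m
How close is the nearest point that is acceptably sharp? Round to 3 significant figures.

Hyperfocal distance H = f²/(N·c) + f = 40²/(9 × 0.013) + 40 = 1600/0.117 + 40 ≈ 13715.2 mm ≈ 13.72 m.
Near limit Dn = s·(H − f)/(H + s − 2f) = 10100 × (13715.2 − 40) / (13715.2 + 10100 − 2 × 40) = 10100 × 13675.2 / 23735.2 ≈ 5819.2 mm ≈ 5.82 m.

5.82 m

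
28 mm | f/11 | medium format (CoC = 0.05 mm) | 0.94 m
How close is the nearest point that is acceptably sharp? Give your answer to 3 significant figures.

0.573 m

Hyperfocal distance H = f²/(N·c) + f = 28²/(11 × 0.05) + 28 = 784/0.55 + 28 ≈ 1453.5 mm ≈ 1.453 m.
Near limit Dn = s·(H − f)/(H + s − 2f) = 940 × (1453.5 − 28) / (1453.5 + 940 − 2 × 28) = 940 × 1425.5 / 2337.5 ≈ 573.24 mm ≈ 0.573 m.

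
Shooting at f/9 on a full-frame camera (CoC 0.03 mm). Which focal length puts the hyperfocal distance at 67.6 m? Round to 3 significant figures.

135 mm

From H = f²/(N·c) + f, with f ≪ H: f ≈ √(H·N·c) = √(67600 × 9 × 0.03) = √18252 ≈ 135.1 mm.
The +f correction barely moves this — solving exactly, f² + N·c·f − N·c·H = 0 ⇒ f = (−N·c + √((N·c)² + 4·N·c·H))/2 = (−0.27 + √73008)/2 ≈ 134.97 mm, so f ≈ 135 mm.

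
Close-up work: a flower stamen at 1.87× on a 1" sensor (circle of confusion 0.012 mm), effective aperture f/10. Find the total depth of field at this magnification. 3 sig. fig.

0.0686 mm

At magnification m, DoF ≈ 2·N_eff·c/m² = 2 × 10 × 0.012 / 1.87² = 0.24 / 3.497 ≈ 0.0686 mm.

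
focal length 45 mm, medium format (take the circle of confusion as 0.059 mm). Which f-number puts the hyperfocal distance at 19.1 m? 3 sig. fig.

f/1.80

Rearrange H = f²/(N·c) + f for N: N = f² / ((H − f)·c).
N = 45² / ((19100 − 45) × 0.059) = 2025 / 1124 ≈ 1.80.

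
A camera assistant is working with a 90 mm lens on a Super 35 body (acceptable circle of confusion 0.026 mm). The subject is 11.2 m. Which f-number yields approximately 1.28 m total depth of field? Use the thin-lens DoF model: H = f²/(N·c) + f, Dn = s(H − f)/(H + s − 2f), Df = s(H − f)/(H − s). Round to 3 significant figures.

f/1.60

Write h = H − f = f²/(N·c). The thin-lens limits are Dn = s·h/(h + (s−f)) and Df = s·h/(h − (s−f)), so DoF = Df − Dn = 2·s·(s−f)·h / (h² − (s−f)²).
That is a quadratic in h: DoF·h² − 2·s·(s−f)·h − DoF·(s−f)² = 0 ⇒ h = (s−f)·(s + √(s² + DoF²)) / DoF = 11110 × (11200 + √(11200² + 1280²)) / 1280 = 11110 × (11200 + 11272.9) / 1280 ≈ 195058 mm.
Then N = f²/(c·h) = 90² / (0.026 × 195058) = 8100 / 5071.5 ≈ 1.60.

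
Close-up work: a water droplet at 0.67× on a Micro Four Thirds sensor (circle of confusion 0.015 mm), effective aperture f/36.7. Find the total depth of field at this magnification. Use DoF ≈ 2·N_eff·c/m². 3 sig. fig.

At magnification m, DoF ≈ 2·N_eff·c/m² = 2 × 36.7 × 0.015 / 0.67² = 1.101 / 0.4489 ≈ 2.45 mm.

2.45 mm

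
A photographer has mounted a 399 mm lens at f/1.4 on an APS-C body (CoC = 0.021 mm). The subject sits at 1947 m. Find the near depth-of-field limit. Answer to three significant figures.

Hyperfocal distance H = f²/(N·c) + f = 399²/(1.4 × 0.021) + 399 = 159201/0.0294 + 399 ≈ 5415399.0 mm ≈ 5415 m.
Near limit Dn = s·(H − f)/(H + s − 2f) = 1947000 × (5415399.0 − 399) / (5415399.0 + 1947000 − 2 × 399) = 1947000 × 5415000.0 / 7361601.0 ≈ 1432162 mm ≈ 1430 m.

1430 m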